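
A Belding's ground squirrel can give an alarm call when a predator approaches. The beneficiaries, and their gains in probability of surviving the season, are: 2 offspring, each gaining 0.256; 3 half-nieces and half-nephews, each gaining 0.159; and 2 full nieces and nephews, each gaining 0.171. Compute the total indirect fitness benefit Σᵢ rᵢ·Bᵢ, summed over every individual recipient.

r to an offspring = 0.5 (one parent–offspring link: r = (1/2)^1 = 1/2).
r to a half-niece or half-nephew = 0.125 (half-aunt/uncle↔niece/nephew: one path of length 3: r = (1/2)^3 = 1/8).
r to a full niece or nephew = 0.25 (full aunt/uncle↔niece/nephew: two paths of length 3 through the shared grandparent pair: r = 2·(1/2)^3 = 1/4).
Summing one r·B term per recipient: 2·0.5·0.256 + 3·0.125·0.159 + 2·0.25·0.171 = 0.401125.

0.401125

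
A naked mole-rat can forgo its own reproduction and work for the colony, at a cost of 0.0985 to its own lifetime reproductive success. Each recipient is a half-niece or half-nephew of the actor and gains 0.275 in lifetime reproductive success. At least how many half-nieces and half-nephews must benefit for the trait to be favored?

3

r to a half-niece or half-nephew = 0.125 (half-aunt/uncle↔niece/nephew: one path of length 3: r = (1/2)^3 = 1/8).
Hamilton's rule: n·r·B > C  ⇒  n > C/(r·B) = 0.0985/(0.125·0.275) = 2.865.
The smallest integer exceeding 2.865 is 3.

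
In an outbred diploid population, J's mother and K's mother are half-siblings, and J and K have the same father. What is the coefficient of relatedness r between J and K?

Wright's path rule: contributions from independent ancestry routes add.
J and K are related in two ways: half first cousins through their mothers (r = 1/16) and half-sibs through their shared father (r = 1/4).
r = 1/16 + 1/4 = 5/16 = 0.3125.

0.3125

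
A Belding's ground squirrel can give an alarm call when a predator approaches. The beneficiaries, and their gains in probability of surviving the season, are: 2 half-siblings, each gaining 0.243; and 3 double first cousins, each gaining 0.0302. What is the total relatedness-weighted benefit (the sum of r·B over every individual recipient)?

r to a half-sibling = 1/4 (half-sibs share one parent — one path of length 2: r = (1/2)^2 = 1/4).
r to a double first cousin = 0.25 (double first cousins share both grandparent pairs — four paths of length 4: r = 4·(1/2)^4 = 1/4).
Summing one r·B term per recipient: 2·0.25·0.243 + 3·0.25·0.0302 = 0.14415.

0.14415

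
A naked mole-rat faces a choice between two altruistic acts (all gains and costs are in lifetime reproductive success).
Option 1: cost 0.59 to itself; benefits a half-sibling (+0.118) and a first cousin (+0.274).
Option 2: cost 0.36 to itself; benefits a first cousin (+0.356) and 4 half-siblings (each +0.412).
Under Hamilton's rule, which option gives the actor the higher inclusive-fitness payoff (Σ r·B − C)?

Option 2

Option 1: r to a half-sibling = 0.25.
Option 1: r to a first cousin = 0.125.
Option 1: Σ r·B − C = (1·0.25·0.118 + 1·0.125·0.274) − 0.59 = -0.52625.
Option 2: r to a first cousin = 0.125.
Option 2: r to a half-sibling = 0.25.
Option 2: Σ r·B − C = (1·0.125·0.356 + 4·0.25·0.412) − 0.36 = 0.0965.
Option 2 has the higher net inclusive-fitness payoff.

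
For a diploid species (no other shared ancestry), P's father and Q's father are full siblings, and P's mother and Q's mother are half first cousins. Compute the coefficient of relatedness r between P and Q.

With two independent routes of shared ancestry, r is the sum of the two contributions.
P and Q are related in two ways: first cousins through their fathers (r = 1/8) and half second cousins through their mothers (r = 1/64).
r = 1/8 + 1/64 = 9/64 = 0.140625.

0.140625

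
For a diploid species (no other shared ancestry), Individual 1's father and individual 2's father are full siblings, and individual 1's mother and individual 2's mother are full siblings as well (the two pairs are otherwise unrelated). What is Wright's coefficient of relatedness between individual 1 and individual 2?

0.25

Independent pedigree routes through distinct common ancestors add.
Individual 1 and individual 2 are related in two ways: first cousins through their fathers (r = 1/8) and first cousins through their mothers (r = 1/8) — i.e. double first cousins.
r = 1/8 + 1/8 = 0.25.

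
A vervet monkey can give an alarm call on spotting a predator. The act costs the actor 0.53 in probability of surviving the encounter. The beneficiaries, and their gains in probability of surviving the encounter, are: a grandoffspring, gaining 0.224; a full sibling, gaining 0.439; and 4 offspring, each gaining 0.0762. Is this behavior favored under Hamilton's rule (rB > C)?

Hamilton's rule: the trait is favored when the sum of r·B over every recipient exceeds the actor's cost C.
r to a grandoffspring = 0.25 (two parent–offspring links: r = (1/2)^2 = 1/4).
r to a full sibling = 1/2 (full sibs share both parents — two paths of length 2: r = 2·(1/2)^2 = 1/2).
r to an offspring = 0.5 (one parent–offspring link: r = (1/2)^1 = 1/2).
Summing one r·B term per recipient: 1·0.25·0.224 + 1·0.5·0.439 + 4·0.5·0.0762 = 0.4279.
0.4279 < 0.53: the indirect benefit is less than the cost.

No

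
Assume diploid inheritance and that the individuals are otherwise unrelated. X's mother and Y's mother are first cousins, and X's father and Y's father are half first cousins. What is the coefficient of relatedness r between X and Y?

Relatedness sums over independent paths through distinct common ancestors.
X and Y are related in two ways: second cousins through their mothers (r = 1/32) and half second cousins through their fathers (r = 1/64).
r = 1/32 + 1/64 = 3/64 = 0.046875.

0.046875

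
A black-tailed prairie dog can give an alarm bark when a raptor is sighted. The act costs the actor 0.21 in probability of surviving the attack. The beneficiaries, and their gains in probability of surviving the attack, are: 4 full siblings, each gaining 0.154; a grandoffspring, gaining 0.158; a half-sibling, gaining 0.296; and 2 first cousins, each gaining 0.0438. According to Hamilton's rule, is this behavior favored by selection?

Hamilton's rule: the trait is favored when the sum of r·B over every recipient exceeds the actor's cost C.
r to a full sibling = 0.5 (full sibs share both parents — two paths of length 2: r = 2·(1/2)^2 = 1/2).
r to a grandoffspring = 1/4 (two parent–offspring links: r = (1/2)^2 = 1/4).
r to a half-sibling = 0.25 (half-sibs share one parent — one path of length 2: r = (1/2)^2 = 1/4).
r to a first cousin = 0.125 (first cousins share one grandparent pair — two paths of length 4: r = 2·(1/2)^4 = 1/8).
Summing one r·B term per recipient: 4·0.5·0.154 + 1·0.25·0.158 + 1·0.25·0.296 + 2·0.125·0.0438 = 0.43245.
0.43245 > 0.21: the indirect benefit exceeds the cost.

Yes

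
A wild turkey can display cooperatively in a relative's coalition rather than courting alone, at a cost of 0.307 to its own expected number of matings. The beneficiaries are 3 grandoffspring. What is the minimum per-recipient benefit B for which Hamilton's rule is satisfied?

0.4093

r to a grandoffspring = 1/4 (two parent–offspring links: r = (1/2)^2 = 1/4).
Hamilton's rule with n recipients of equal r: n·r·B > C, so B > C/(n·r) = 0.307/(3·0.25) = 0.4093.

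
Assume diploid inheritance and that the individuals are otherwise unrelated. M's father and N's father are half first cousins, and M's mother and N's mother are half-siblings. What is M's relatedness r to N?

Relatedness sums over independent paths through distinct common ancestors.
M and N are related in two ways: half second cousins through their fathers (r = 1/64) and half first cousins through their mothers (r = 1/16).
r = 1/64 + 1/16 = 0.078125.

0.078125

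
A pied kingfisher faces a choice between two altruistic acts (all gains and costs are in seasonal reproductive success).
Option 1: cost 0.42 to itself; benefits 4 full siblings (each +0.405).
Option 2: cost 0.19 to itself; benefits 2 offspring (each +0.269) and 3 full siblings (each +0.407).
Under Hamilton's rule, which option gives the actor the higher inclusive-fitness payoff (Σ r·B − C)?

Option 2

Option 1: r to a full sibling = 0.5.
Option 1: Σ r·B − C = (4·0.5·0.405) − 0.42 = 0.39.
Option 2: r to an offspring = 0.5.
Option 2: r to a full sibling = 0.5.
Option 2: Σ r·B − C = (2·0.5·0.269 + 3·0.5·0.407) − 0.19 = 0.6895.
Option 2 has the higher net inclusive-fitness payoff.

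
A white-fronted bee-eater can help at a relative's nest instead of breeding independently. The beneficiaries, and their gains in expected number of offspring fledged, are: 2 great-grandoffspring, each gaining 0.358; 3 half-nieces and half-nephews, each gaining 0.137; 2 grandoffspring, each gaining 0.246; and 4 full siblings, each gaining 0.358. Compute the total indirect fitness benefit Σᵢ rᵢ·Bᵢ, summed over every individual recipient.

0.979875

r to a great-grandoffspring = 1/8 (three parent–offspring links: r = (1/2)^3 = 1/8).
r to a half-niece or half-nephew = 0.125 (half-aunt/uncle↔niece/nephew: one path of length 3: r = (1/2)^3 = 1/8).
r to a grandoffspring = 1/4 (two parent–offspring links: r = (1/2)^2 = 1/4).
r to a full sibling = 0.5 (full sibs share both parents — two paths of length 2: r = 2·(1/2)^2 = 1/2).
Summing one r·B term per recipient: 2·0.125·0.358 + 3·0.125·0.137 + 2·0.25·0.246 + 4·0.5·0.358 = 0.979875.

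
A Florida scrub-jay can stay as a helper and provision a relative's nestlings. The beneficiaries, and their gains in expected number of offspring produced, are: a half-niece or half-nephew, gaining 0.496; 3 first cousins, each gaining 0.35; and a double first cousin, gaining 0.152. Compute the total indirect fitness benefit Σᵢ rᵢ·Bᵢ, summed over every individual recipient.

r to a half-niece or half-nephew = 0.125 (half-aunt/uncle↔niece/nephew: one path of length 3: r = (1/2)^3 = 1/8).
r to a first cousin = 0.125 (first cousins share one grandparent pair — two paths of length 4: r = 2·(1/2)^4 = 1/8).
r to a double first cousin = 0.25 (double first cousins share both grandparent pairs — four paths of length 4: r = 4·(1/2)^4 = 1/4).
Summing one r·B term per recipient: 1·0.125·0.496 + 3·0.125·0.35 + 1·0.25·0.152 = 0.23125.

0.23125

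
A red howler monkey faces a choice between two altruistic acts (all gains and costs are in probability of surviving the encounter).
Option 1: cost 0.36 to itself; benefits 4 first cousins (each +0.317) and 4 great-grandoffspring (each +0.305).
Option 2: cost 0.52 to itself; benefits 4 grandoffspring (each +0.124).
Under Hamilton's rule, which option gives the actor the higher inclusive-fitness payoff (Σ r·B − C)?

Option 1: r to a first cousin = 0.125.
Option 1: r to a great-grandoffspring = 0.125.
Option 1: Σ r·B − C = (4·0.125·0.317 + 4·0.125·0.305) − 0.36 = -0.049.
Option 2: r to a grandoffspring = 0.25.
Option 2: Σ r·B − C = (4·0.25·0.124) − 0.52 = -0.396.
Option 1 has the higher net inclusive-fitness payoff.

Option 1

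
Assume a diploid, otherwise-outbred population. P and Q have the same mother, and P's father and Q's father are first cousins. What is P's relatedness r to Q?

Independent pedigree routes through distinct common ancestors add.
P and Q are related in two ways: half-sibs through their shared mother (r = 1/4) and second cousins through their fathers (r = 1/32).
r = 1/4 + 1/32 = 9/32 = 0.28125.

0.28125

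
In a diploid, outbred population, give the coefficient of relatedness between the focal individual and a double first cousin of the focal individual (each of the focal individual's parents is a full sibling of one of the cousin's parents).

0.25

Each parent–offspring link contributes a factor of 1/2, and independent paths through distinct common ancestors add.
Double first cousins share both grandparent pairs — four paths of length 4: r = 4·(1/2)^4 = 1/4.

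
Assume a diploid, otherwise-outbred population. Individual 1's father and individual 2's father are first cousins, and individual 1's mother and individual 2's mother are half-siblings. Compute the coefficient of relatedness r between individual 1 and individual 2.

0.09375

Independent pedigree routes through distinct common ancestors add.
Individual 1 and individual 2 are related in two ways: second cousins through their fathers (r = 1/32) and half first cousins through their mothers (r = 1/16).
r = 1/32 + 1/16 = 3/32 = 0.09375.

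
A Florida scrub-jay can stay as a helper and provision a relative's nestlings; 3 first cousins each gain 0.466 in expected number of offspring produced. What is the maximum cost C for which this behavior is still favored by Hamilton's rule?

0.17475

r to a first cousin = 0.125 (first cousins share one grandparent pair — two paths of length 4: r = 2·(1/2)^4 = 1/8).
Hamilton's rule: n·r·B > C, so the trait is favored while C < n·r·B = 3·0.125·0.466 = 0.17475.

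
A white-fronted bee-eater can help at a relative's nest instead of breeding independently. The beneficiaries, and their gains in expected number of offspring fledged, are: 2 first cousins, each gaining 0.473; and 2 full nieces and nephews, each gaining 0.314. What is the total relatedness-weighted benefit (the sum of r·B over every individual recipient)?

0.27525

r to a first cousin = 1/8 (first cousins share one grandparent pair — two paths of length 4: r = 2·(1/2)^4 = 1/8).
r to a full niece or nephew = 1/4 (full aunt/uncle↔niece/nephew: two paths of length 3 through the shared grandparent pair: r = 2·(1/2)^3 = 1/4).
Summing one r·B term per recipient: 2·0.125·0.473 + 2·0.25·0.314 = 0.27525.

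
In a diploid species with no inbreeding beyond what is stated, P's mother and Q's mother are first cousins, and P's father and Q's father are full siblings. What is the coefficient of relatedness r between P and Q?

Wright's path rule: contributions from independent ancestry routes add.
P and Q are related in two ways: second cousins through their mothers (r = 1/32) and first cousins through their fathers (r = 1/8).
r = 1/32 + 1/8 = 5/32 = 0.15625.

0.15625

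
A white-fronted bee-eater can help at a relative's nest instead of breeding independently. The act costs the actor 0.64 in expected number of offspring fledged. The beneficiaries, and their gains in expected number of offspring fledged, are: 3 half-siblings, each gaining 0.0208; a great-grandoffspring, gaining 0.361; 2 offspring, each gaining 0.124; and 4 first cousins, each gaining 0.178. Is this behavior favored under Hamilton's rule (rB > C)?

No

Hamilton's rule: the trait is favored when the sum of r·B over every recipient exceeds the actor's cost C.
r to a half-sibling = 0.25 (half-sibs share one parent — one path of length 2: r = (1/2)^2 = 1/4).
r to a great-grandoffspring = 0.125 (three parent–offspring links: r = (1/2)^3 = 1/8).
r to an offspring = 1/2 (one parent–offspring link: r = (1/2)^1 = 1/2).
r to a first cousin = 0.125 (first cousins share one grandparent pair — two paths of length 4: r = 2·(1/2)^4 = 1/8).
Summing one r·B term per recipient: 3·0.25·0.0208 + 1·0.125·0.361 + 2·0.5·0.124 + 4·0.125·0.178 = 0.273725.
0.273725 < 0.64: the indirect benefit is less than the cost.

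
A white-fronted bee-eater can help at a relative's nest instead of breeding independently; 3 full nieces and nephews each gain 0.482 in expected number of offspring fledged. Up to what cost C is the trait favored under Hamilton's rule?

0.3615

r to a full niece or nephew = 1/4 (full aunt/uncle↔niece/nephew: two paths of length 3 through the shared grandparent pair: r = 2·(1/2)^3 = 1/4).
Hamilton's rule: n·r·B > C, so the trait is favored while C < n·r·B = 3·0.25·0.482 = 0.3615.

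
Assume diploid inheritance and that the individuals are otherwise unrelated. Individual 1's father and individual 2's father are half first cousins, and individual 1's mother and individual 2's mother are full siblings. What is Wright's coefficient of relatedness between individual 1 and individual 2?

Independent pedigree routes through distinct common ancestors add.
Individual 1 and individual 2 are related in two ways: half second cousins through their fathers (r = 1/64) and first cousins through their mothers (r = 1/8).
r = 1/64 + 1/8 = 0.140625.

0.140625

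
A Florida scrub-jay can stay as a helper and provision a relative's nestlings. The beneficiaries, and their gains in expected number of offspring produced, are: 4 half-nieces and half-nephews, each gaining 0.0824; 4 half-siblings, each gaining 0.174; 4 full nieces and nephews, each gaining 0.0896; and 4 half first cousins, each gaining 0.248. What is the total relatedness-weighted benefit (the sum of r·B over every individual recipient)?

0.3668

r to a half-niece or half-nephew = 0.125 (half-aunt/uncle↔niece/nephew: one path of length 3: r = (1/2)^3 = 1/8).
r to a half-sibling = 1/4 (half-sibs share one parent — one path of length 2: r = (1/2)^2 = 1/4).
r to a full niece or nephew = 0.25 (full aunt/uncle↔niece/nephew: two paths of length 3 through the shared grandparent pair: r = 2·(1/2)^3 = 1/4).
r to a half first cousin = 1/16 (half first cousins share one grandparent — one path of length 4: r = (1/2)^4 = 1/16).
Summing one r·B term per recipient: 4·0.125·0.0824 + 4·0.25·0.174 + 4·0.25·0.0896 + 4·0.0625·0.248 = 0.3668.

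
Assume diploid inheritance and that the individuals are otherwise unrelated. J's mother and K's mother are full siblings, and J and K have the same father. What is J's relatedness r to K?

Independent pedigree routes through distinct common ancestors add.
J and K are related in two ways: first cousins through their mothers (r = 1/8) and half-sibs through their shared father (r = 1/4).
r = 1/8 + 1/4 = 3/8 = 0.375.

0.375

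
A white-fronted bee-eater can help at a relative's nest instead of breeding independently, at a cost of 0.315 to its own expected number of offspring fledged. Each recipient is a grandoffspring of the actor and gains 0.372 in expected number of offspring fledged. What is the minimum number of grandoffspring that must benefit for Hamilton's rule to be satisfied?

4

r to a grandoffspring = 1/4 (two parent–offspring links: r = (1/2)^2 = 1/4).
Hamilton's rule: n·r·B > C  ⇒  n > C/(r·B) = 0.315/(0.25·0.372) = 3.387.
The smallest integer exceeding 3.387 is 4.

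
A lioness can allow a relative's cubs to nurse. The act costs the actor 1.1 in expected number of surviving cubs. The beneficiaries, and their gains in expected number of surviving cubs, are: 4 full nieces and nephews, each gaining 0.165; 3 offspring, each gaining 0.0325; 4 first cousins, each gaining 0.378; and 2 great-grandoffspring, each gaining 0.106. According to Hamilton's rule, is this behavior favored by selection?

No

Hamilton's rule: the trait is favored when the sum of r·B over every recipient exceeds the actor's cost C.
r to a full niece or nephew = 1/4 (full aunt/uncle↔niece/nephew: two paths of length 3 through the shared grandparent pair: r = 2·(1/2)^3 = 1/4).
r to an offspring = 0.5 (one parent–offspring link: r = (1/2)^1 = 1/2).
r to a first cousin = 1/8 (first cousins share one grandparent pair — two paths of length 4: r = 2·(1/2)^4 = 1/8).
r to a great-grandoffspring = 1/8 (three parent–offspring links: r = (1/2)^3 = 1/8).
Summing one r·B term per recipient: 4·0.25·0.165 + 3·0.5·0.0325 + 4·0.125·0.378 + 2·0.125·0.106 = 0.42925.
0.42925 < 1.1: the indirect benefit is less than the cost.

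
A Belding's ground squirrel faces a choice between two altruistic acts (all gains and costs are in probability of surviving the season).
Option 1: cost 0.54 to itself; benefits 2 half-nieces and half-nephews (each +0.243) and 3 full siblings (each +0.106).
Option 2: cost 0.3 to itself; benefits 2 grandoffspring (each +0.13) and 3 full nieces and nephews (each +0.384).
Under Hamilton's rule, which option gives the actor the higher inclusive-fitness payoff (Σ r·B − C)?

Option 1: r to a half-niece or half-nephew = 0.125.
Option 1: r to a full sibling = 0.5.
Option 1: Σ r·B − C = (2·0.125·0.243 + 3·0.5·0.106) − 0.54 = -0.32025.
Option 2: r to a grandoffspring = 0.25.
Option 2: r to a full niece or nephew = 0.25.
Option 2: Σ r·B − C = (2·0.25·0.13 + 3·0.25·0.384) − 0.3 = 0.053.
Option 2 has the higher net inclusive-fitness payoff.

Option 2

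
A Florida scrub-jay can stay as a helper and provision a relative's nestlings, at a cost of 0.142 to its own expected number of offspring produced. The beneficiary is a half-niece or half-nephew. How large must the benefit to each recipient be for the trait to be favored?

1.136

r to a half-niece or half-nephew = 0.125 (half-aunt/uncle↔niece/nephew: one path of length 3: r = (1/2)^3 = 1/8).
Hamilton's rule with n recipients of equal r: n·r·B > C, so B > C/(n·r) = 0.142/(1·0.125) = 1.136.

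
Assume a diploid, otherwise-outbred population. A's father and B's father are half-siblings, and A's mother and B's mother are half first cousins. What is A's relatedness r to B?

0.078125

With two independent routes of shared ancestry, r is the sum of the two contributions.
A and B are related in two ways: half first cousins through their fathers (r = 1/16) and half second cousins through their mothers (r = 1/64).
r = 1/16 + 1/64 = 0.078125.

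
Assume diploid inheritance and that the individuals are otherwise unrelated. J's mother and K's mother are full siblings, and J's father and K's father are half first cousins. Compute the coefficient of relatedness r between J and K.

Wright's path rule: contributions from independent ancestry routes add.
J and K are related in two ways: first cousins through their mothers (r = 1/8) and half second cousins through their fathers (r = 1/64).
r = 1/8 + 1/64 = 0.140625.

0.140625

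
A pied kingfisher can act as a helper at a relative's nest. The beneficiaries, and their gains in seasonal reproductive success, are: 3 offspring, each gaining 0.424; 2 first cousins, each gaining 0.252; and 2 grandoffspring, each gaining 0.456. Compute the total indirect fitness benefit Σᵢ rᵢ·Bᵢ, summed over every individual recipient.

r to an offspring = 0.5 (one parent–offspring link: r = (1/2)^1 = 1/2).
r to a first cousin = 1/8 (first cousins share one grandparent pair — two paths of length 4: r = 2·(1/2)^4 = 1/8).
r to a grandoffspring = 0.25 (two parent–offspring links: r = (1/2)^2 = 1/4).
Summing one r·B term per recipient: 3·0.5·0.424 + 2·0.125·0.252 + 2·0.25·0.456 = 0.927.

0.927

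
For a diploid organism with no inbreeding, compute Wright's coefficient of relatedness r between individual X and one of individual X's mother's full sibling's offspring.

0.125

Each parent–offspring link contributes a factor of 1/2, and independent paths through distinct common ancestors add.
First cousins share one grandparent pair — two paths of length 4: r = 2·(1/2)^4 = 1/8.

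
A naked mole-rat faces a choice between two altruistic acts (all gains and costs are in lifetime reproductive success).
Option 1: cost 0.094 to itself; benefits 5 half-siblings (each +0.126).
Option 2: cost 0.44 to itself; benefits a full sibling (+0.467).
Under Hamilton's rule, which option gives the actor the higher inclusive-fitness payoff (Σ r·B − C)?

Option 1

Option 1: r to a half-sibling = 0.25.
Option 1: Σ r·B − C = (5·0.25·0.126) − 0.094 = 0.0635.
Option 2: r to a full sibling = 0.5.
Option 2: Σ r·B − C = (1·0.5·0.467) − 0.44 = -0.2065.
Option 1 has the higher net inclusive-fitness payoff.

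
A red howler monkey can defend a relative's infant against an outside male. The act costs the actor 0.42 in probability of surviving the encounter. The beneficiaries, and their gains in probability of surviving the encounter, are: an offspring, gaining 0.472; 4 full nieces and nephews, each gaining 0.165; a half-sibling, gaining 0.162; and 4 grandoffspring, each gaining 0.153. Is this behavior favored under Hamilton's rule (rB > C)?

Hamilton's rule: the trait is favored when the sum of r·B over every recipient exceeds the actor's cost C.
r to an offspring = 0.5 (one parent–offspring link: r = (1/2)^1 = 1/2).
r to a full niece or nephew = 1/4 (full aunt/uncle↔niece/nephew: two paths of length 3 through the shared grandparent pair: r = 2·(1/2)^3 = 1/4).
r to a half-sibling = 0.25 (half-sibs share one parent — one path of length 2: r = (1/2)^2 = 1/4).
r to a grandoffspring = 0.25 (two parent–offspring links: r = (1/2)^2 = 1/4).
Summing one r·B term per recipient: 1·0.5·0.472 + 4·0.25·0.165 + 1·0.25·0.162 + 4·0.25·0.153 = 0.5945.
0.5945 > 0.42: the indirect benefit exceeds the cost.

Yes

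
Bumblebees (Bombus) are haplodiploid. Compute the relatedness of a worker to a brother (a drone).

0.25

Her haploid brother carries none of their father's genes and a random half of their mother's genome; that half matches the maternal half of her own genome with probability 1/2: r = 1/2 · 1/2 = 1/4.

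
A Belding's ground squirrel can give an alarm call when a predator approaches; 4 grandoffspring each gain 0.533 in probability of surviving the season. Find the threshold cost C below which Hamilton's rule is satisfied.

r to a grandoffspring = 1/4 (two parent–offspring links: r = (1/2)^2 = 1/4).
Hamilton's rule: n·r·B > C, so the trait is favored while C < n·r·B = 4·0.25·0.533 = 0.533.

0.533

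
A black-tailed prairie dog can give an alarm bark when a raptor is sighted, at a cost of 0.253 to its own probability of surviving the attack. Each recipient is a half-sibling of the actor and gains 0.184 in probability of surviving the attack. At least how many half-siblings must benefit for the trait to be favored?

r to a half-sibling = 0.25 (half-sibs share one parent — one path of length 2: r = (1/2)^2 = 1/4).
Hamilton's rule: n·r·B > C  ⇒  n > C/(r·B) = 0.253/(0.25·0.184) = 5.5.
The smallest integer exceeding 5.5 is 6.

6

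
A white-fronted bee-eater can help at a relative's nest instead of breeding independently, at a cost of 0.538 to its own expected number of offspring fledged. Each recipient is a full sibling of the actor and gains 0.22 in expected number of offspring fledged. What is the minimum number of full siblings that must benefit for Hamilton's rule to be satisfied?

5

r to a full sibling = 1/2 (full sibs share both parents — two paths of length 2: r = 2·(1/2)^2 = 1/2).
Hamilton's rule: n·r·B > C  ⇒  n > C/(r·B) = 0.538/(0.5·0.22) = 4.891.
The smallest integer exceeding 4.891 is 5.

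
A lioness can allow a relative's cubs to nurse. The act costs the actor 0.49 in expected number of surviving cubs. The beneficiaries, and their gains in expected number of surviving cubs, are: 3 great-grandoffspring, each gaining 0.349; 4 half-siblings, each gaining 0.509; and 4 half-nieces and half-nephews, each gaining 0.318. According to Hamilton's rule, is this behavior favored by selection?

Yes

Hamilton's rule: the trait is favored when the sum of r·B over every recipient exceeds the actor's cost C.
r to a great-grandoffspring = 0.125 (three parent–offspring links: r = (1/2)^3 = 1/8).
r to a half-sibling = 1/4 (half-sibs share one parent — one path of length 2: r = (1/2)^2 = 1/4).
r to a half-niece or half-nephew = 1/8 (half-aunt/uncle↔niece/nephew: one path of length 3: r = (1/2)^3 = 1/8).
Summing one r·B term per recipient: 3·0.125·0.349 + 4·0.25·0.509 + 4·0.125·0.318 = 0.798875.
0.798875 > 0.49: the indirect benefit exceeds the cost.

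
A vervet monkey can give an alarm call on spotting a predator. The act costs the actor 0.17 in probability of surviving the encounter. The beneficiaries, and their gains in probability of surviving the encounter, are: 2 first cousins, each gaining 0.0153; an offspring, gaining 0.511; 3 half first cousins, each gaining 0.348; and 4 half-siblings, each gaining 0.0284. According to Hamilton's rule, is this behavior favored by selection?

Hamilton's rule: the trait is favored when the sum of r·B over every recipient exceeds the actor's cost C.
r to a first cousin = 1/8 (first cousins share one grandparent pair — two paths of length 4: r = 2·(1/2)^4 = 1/8).
r to an offspring = 0.5 (one parent–offspring link: r = (1/2)^1 = 1/2).
r to a half first cousin = 0.0625 (half first cousins share one grandparent — one path of length 4: r = (1/2)^4 = 1/16).
r to a half-sibling = 1/4 (half-sibs share one parent — one path of length 2: r = (1/2)^2 = 1/4).
Summing one r·B term per recipient: 2·0.125·0.0153 + 1·0.5·0.511 + 3·0.0625·0.348 + 4·0.25·0.0284 = 0.352975.
0.352975 > 0.17: the indirect benefit exceeds the cost.

Yes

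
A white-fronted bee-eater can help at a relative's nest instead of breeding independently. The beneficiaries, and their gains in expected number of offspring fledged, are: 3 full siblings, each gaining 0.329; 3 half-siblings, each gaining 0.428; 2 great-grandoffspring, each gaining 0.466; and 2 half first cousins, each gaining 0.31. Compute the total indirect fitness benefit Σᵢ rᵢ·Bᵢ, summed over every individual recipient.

0.96975

r to a full sibling = 0.5 (full sibs share both parents — two paths of length 2: r = 2·(1/2)^2 = 1/2).
r to a half-sibling = 0.25 (half-sibs share one parent — one path of length 2: r = (1/2)^2 = 1/4).
r to a great-grandoffspring = 0.125 (three parent–offspring links: r = (1/2)^3 = 1/8).
r to a half first cousin = 1/16 (half first cousins share one grandparent — one path of length 4: r = (1/2)^4 = 1/16).
Summing one r·B term per recipient: 3·0.5·0.329 + 3·0.25·0.428 + 2·0.125·0.466 + 2·0.0625·0.31 = 0.96975.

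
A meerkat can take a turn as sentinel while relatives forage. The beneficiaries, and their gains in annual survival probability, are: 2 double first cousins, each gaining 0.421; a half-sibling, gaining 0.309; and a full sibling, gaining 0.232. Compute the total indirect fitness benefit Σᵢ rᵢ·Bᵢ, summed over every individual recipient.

0.40375

r to a double first cousin = 1/4 (double first cousins share both grandparent pairs — four paths of length 4: r = 4·(1/2)^4 = 1/4).
r to a half-sibling = 0.25 (half-sibs share one parent — one path of length 2: r = (1/2)^2 = 1/4).
r to a full sibling = 0.5 (full sibs share both parents — two paths of length 2: r = 2·(1/2)^2 = 1/2).
Summing one r·B term per recipient: 2·0.25·0.421 + 1·0.25·0.309 + 1·0.5·0.232 = 0.40375.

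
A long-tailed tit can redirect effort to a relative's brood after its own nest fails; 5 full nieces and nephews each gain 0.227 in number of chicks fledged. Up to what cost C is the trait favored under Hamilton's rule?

0.28375

r to a full niece or nephew = 0.25 (full aunt/uncle↔niece/nephew: two paths of length 3 through the shared grandparent pair: r = 2·(1/2)^3 = 1/4).
Hamilton's rule: n·r·B > C, so the trait is favored while C < n·r·B = 5·0.25·0.227 = 0.28375.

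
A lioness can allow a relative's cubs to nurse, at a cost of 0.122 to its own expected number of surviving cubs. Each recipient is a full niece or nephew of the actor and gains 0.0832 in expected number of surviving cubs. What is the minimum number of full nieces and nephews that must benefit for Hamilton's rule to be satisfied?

6

r to a full niece or nephew = 1/4 (full aunt/uncle↔niece/nephew: two paths of length 3 through the shared grandparent pair: r = 2·(1/2)^3 = 1/4).
Hamilton's rule: n·r·B > C  ⇒  n > C/(r·B) = 0.122/(0.25·0.0832) = 5.865.
The smallest integer exceeding 5.865 is 6.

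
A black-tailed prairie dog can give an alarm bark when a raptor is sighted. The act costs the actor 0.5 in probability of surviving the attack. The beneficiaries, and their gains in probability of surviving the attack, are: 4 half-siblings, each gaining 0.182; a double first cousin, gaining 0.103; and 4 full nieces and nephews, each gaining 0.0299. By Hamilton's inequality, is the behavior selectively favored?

No

Hamilton's rule: the trait is favored when the sum of r·B over every recipient exceeds the actor's cost C.
r to a half-sibling = 0.25 (half-sibs share one parent — one path of length 2: r = (1/2)^2 = 1/4).
r to a double first cousin = 1/4 (double first cousins share both grandparent pairs — four paths of length 4: r = 4·(1/2)^4 = 1/4).
r to a full niece or nephew = 1/4 (full aunt/uncle↔niece/nephew: two paths of length 3 through the shared grandparent pair: r = 2·(1/2)^3 = 1/4).
Summing one r·B term per recipient: 4·0.25·0.182 + 1·0.25·0.103 + 4·0.25·0.0299 = 0.23765.
0.23765 < 0.5: the indirect benefit is less than the cost.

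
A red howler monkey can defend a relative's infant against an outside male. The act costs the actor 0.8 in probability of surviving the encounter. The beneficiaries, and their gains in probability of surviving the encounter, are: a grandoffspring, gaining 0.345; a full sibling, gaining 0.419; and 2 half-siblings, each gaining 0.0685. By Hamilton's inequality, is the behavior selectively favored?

Hamilton's rule: the trait is favored when the sum of r·B over every recipient exceeds the actor's cost C.
r to a grandoffspring = 1/4 (two parent–offspring links: r = (1/2)^2 = 1/4).
r to a full sibling = 0.5 (full sibs share both parents — two paths of length 2: r = 2·(1/2)^2 = 1/2).
r to a half-sibling = 0.25 (half-sibs share one parent — one path of length 2: r = (1/2)^2 = 1/4).
Summing one r·B term per recipient: 1·0.25·0.345 + 1·0.5·0.419 + 2·0.25·0.0685 = 0.33.
0.33 < 0.8: the indirect benefit is less than the cost.

No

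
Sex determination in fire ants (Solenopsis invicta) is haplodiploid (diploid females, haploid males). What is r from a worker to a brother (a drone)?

Her haploid brother carries none of their father's genes and a random half of their mother's genome; that half matches the maternal half of her own genome with probability 1/2: r = 1/2 · 1/2 = 1/4.

0.25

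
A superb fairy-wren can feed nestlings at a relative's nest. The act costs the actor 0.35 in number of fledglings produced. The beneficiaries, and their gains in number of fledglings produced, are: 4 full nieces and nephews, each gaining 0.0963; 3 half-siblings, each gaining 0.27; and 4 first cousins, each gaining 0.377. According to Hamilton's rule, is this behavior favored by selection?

Yes

Hamilton's rule: the trait is favored when the sum of r·B over every recipient exceeds the actor's cost C.
r to a full niece or nephew = 1/4 (full aunt/uncle↔niece/nephew: two paths of length 3 through the shared grandparent pair: r = 2·(1/2)^3 = 1/4).
r to a half-sibling = 0.25 (half-sibs share one parent — one path of length 2: r = (1/2)^2 = 1/4).
r to a first cousin = 1/8 (first cousins share one grandparent pair — two paths of length 4: r = 2·(1/2)^4 = 1/8).
Summing one r·B term per recipient: 4·0.25·0.0963 + 3·0.25·0.27 + 4·0.125·0.377 = 0.4873.
0.4873 > 0.35: the indirect benefit exceeds the cost.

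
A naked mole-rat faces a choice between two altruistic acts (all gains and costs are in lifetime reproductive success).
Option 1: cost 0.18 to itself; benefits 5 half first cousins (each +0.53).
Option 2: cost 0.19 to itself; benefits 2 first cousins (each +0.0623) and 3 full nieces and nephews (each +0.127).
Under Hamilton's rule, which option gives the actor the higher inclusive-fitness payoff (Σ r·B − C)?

Option 1: r to a half first cousin = 0.0625.
Option 1: Σ r·B − C = (5·0.0625·0.53) − 0.18 = -0.014375.
Option 2: r to a first cousin = 0.125.
Option 2: r to a full niece or nephew = 0.25.
Option 2: Σ r·B − C = (2·0.125·0.0623 + 3·0.25·0.127) − 0.19 = -0.079175.
Option 1 has the higher net inclusive-fitness payoff.

Option 1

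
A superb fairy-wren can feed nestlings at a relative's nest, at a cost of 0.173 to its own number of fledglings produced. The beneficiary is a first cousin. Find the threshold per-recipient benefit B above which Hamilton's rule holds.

1.384

r to a first cousin = 1/8 (first cousins share one grandparent pair — two paths of length 4: r = 2·(1/2)^4 = 1/8).
Hamilton's rule with n recipients of equal r: n·r·B > C, so B > C/(n·r) = 0.173/(1·0.125) = 1.384.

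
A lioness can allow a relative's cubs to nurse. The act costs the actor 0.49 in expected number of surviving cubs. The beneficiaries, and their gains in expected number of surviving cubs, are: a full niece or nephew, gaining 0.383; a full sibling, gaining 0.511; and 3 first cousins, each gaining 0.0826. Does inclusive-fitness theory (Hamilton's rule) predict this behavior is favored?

Hamilton's rule: the trait is favored when the sum of r·B over every recipient exceeds the actor's cost C.
r to a full niece or nephew = 1/4 (full aunt/uncle↔niece/nephew: two paths of length 3 through the shared grandparent pair: r = 2·(1/2)^3 = 1/4).
r to a full sibling = 1/2 (full sibs share both parents — two paths of length 2: r = 2·(1/2)^2 = 1/2).
r to a first cousin = 0.125 (first cousins share one grandparent pair — two paths of length 4: r = 2·(1/2)^4 = 1/8).
Summing one r·B term per recipient: 1·0.25·0.383 + 1·0.5·0.511 + 3·0.125·0.0826 = 0.382225.
0.382225 < 0.49: the indirect benefit is less than the cost.

No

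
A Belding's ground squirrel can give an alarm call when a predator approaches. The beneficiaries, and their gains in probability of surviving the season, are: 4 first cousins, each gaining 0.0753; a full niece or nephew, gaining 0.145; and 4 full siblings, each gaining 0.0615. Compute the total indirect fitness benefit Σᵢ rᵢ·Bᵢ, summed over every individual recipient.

0.1969

r to a first cousin = 0.125 (first cousins share one grandparent pair — two paths of length 4: r = 2·(1/2)^4 = 1/8).
r to a full niece or nephew = 1/4 (full aunt/uncle↔niece/nephew: two paths of length 3 through the shared grandparent pair: r = 2·(1/2)^3 = 1/4).
r to a full sibling = 1/2 (full sibs share both parents — two paths of length 2: r = 2·(1/2)^2 = 1/2).
Summing one r·B term per recipient: 4·0.125·0.0753 + 1·0.25·0.145 + 4·0.5·0.0615 = 0.1969.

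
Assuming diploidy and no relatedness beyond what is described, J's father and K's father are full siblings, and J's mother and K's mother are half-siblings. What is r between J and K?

Independent pedigree routes through distinct common ancestors add.
J and K are related in two ways: first cousins through their fathers (r = 1/8) and half first cousins through their mothers (r = 1/16).
r = 1/8 + 1/16 = 0.1875.

0.1875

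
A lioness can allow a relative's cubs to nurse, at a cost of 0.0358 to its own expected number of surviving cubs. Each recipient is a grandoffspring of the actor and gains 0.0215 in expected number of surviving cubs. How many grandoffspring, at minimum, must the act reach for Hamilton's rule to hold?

r to a grandoffspring = 1/4 (two parent–offspring links: r = (1/2)^2 = 1/4).
Hamilton's rule: n·r·B > C  ⇒  n > C/(r·B) = 0.0358/(0.25·0.0215) = 6.66.
The smallest integer exceeding 6.66 is 7.

7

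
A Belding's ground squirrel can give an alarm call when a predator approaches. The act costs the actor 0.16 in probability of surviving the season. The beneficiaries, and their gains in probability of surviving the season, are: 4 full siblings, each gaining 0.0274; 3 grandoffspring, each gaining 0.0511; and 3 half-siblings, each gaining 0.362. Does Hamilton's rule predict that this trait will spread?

Hamilton's rule: the trait is favored when the sum of r·B over every recipient exceeds the actor's cost C.
r to a full sibling = 1/2 (full sibs share both parents — two paths of length 2: r = 2·(1/2)^2 = 1/2).
r to a grandoffspring = 1/4 (two parent–offspring links: r = (1/2)^2 = 1/4).
r to a half-sibling = 1/4 (half-sibs share one parent — one path of length 2: r = (1/2)^2 = 1/4).
Summing one r·B term per recipient: 4·0.5·0.0274 + 3·0.25·0.0511 + 3·0.25·0.362 = 0.364625.
0.364625 > 0.16: the indirect benefit exceeds the cost.

Yes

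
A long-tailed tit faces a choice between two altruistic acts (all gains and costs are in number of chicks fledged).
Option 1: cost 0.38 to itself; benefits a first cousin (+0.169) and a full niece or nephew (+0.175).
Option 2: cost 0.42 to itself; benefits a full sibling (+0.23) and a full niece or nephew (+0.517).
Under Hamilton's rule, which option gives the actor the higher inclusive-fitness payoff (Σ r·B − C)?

Option 2

Option 1: r to a first cousin = 0.125.
Option 1: r to a full niece or nephew = 0.25.
Option 1: Σ r·B − C = (1·0.125·0.169 + 1·0.25·0.175) − 0.38 = -0.315125.
Option 2: r to a full sibling = 0.5.
Option 2: r to a full niece or nephew = 0.25.
Option 2: Σ r·B − C = (1·0.5·0.23 + 1·0.25·0.517) − 0.42 = -0.17575.
Option 2 has the higher net inclusive-fitness payoff.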